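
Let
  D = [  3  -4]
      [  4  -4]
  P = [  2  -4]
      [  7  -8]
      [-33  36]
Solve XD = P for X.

X = [[2, -1], [1, 1], [-3, -6]]

D is on the right of X, so right-multiply by D⁻¹: X = PD⁻¹.
det D = 4, so D⁻¹ = [[-1, 1], [-1, 3/4]].
X = PD⁻¹ = [[2, -4], [7, -8], [-33, 36]] · [[-1, 1], [-1, 3/4]] = [[2, -1], [1, 1], [-3, -6]].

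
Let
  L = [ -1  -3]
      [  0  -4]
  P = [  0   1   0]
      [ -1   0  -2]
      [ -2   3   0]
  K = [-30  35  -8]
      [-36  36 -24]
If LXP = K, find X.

Isolating X: multiply by L⁻¹ from the left and P⁻¹ from the right, so X = L⁻¹KP⁻¹.
det L = 4; the adjugate gives L⁻¹ = [[-1, 3/4], [0, -1/4]].
det P = 4; the adjugate gives P⁻¹ = [[3/2, 0, -1/2], [1, 0, 0], [-3/4, -1/2, 1/4]].
L⁻¹K = [[3, -8, -10], [9, -9, 6]].
X = (L⁻¹K)P⁻¹ = [[4, 5, -4], [0, -3, -3]].

X = [[4, 5, -4], [0, -3, -3]]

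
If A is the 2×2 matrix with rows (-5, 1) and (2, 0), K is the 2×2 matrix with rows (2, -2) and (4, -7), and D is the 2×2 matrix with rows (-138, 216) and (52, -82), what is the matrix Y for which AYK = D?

Left-multiply by A⁻¹ and right-multiply by K⁻¹: Y = A⁻¹DK⁻¹.
A has determinant -2; A⁻¹ = [[0, 1/2], [1, 5/2]].
K has determinant -6; K⁻¹ = [[7/6, -1/3], [2/3, -1/3]].
A⁻¹D = [[26, -41], [-8, 11]].
Y = (A⁻¹D)K⁻¹ = [[3, 5], [-2, -1]].

Y = [[3, 5], [-2, -1]]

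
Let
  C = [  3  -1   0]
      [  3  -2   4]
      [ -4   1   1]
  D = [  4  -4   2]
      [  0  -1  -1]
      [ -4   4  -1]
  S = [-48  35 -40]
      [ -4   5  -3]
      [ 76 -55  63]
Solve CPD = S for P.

Left-multiply by C⁻¹ and right-multiply by D⁻¹: P = C⁻¹SD⁻¹.
det C = 1, so C⁻¹ = [[-6, 1, -4], [-19, 3, -12], [-5, 1, -3]].
det D = -4, so D⁻¹ = [[-5/4, -1, -3/2], [-1, -1, -1], [1, 0, 1]].
C⁻¹S = [[-20, 15, -15], [-12, 10, -5], [8, -5, 8]].
P = (C⁻¹S)D⁻¹ = [[-5, 5, 0], [0, 2, 3], [3, -3, 1]].

P = [[-5, 5, 0], [0, 2, 3], [3, -3, 1]]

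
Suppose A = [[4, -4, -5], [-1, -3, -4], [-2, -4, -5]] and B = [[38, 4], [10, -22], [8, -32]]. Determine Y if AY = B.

Y = [[5, 6], [3, 0], [-6, 4]]

Since A multiplies Y on the left, Y = A⁻¹B.
det A = -6; the adjugate gives A⁻¹ = [[1/6, 0, -1/6], [-1/2, 5, -7/2], [1/3, -4, 8/3]].
Y = A⁻¹B = [[1/6, 0, -1/6], [-1/2, 5, -7/2], [1/3, -4, 8/3]] · [[38, 4], [10, -22], [8, -32]] = [[5, 6], [3, 0], [-6, 4]].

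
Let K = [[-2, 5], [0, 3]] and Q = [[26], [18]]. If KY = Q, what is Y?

K is on the left of Y, so left-multiply by K⁻¹: Y = K⁻¹Q.
K has determinant -6; K⁻¹ = [[-1/2, 5/6], [0, 1/3]].
Y = K⁻¹Q = [[-1/2, 5/6], [0, 1/3]] · [[26], [18]] = [[2], [6]].

Y = [[2], [6]]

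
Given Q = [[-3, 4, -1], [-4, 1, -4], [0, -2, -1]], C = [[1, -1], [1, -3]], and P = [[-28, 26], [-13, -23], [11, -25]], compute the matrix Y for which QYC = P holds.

Isolating Y: multiply by Q⁻¹ from the left and C⁻¹ from the right, so Y = Q⁻¹PC⁻¹.
Q has determinant 3; Q⁻¹ = [[-3, 2, -5], [-4/3, 1, -8/3], [8/3, -2, 13/3]].
det C = -2; the adjugate gives C⁻¹ = [[3/2, -1/2], [1/2, -1/2]].
Q⁻¹P = [[3, 1], [-5, 9], [-1, 7]].
Y = (Q⁻¹P)C⁻¹ = [[5, -2], [-3, -2], [2, -3]].

Y = [[5, -2], [-3, -2], [2, -3]]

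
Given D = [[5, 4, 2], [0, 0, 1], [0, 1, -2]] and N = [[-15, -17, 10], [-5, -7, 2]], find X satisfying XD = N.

D is on the right of X, so right-multiply by D⁻¹: X = ND⁻¹.
det D = -5; the adjugate gives D⁻¹ = [[1/5, -2, -4/5], [0, 2, 1], [0, 1, 0]].
X = ND⁻¹ = [[-15, -17, 10], [-5, -7, 2]] · [[1/5, -2, -4/5], [0, 2, 1], [0, 1, 0]] = [[-3, 6, -5], [-1, -2, -3]].

X = [[-3, 6, -5], [-1, -2, -3]]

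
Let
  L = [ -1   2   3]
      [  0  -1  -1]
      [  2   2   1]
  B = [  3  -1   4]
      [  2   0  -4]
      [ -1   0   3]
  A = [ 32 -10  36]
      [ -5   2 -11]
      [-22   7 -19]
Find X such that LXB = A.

Isolating X: multiply by L⁻¹ from the left and B⁻¹ from the right, so X = L⁻¹AB⁻¹.
det L = 1, so L⁻¹ = [[1, 4, 1], [-2, -7, -1], [2, 6, 1]].
B has determinant 2; B⁻¹ = [[0, 3/2, 2], [-1, 13/2, 10], [0, 1/2, 1]].
L⁻¹A = [[-10, 5, -27], [-7, -1, 24], [12, -1, -13]].
X = (L⁻¹A)B⁻¹ = [[-5, 4, 3], [1, -5, 0], [1, 5, 1]].

X = [[-5, 4, 3], [1, -5, 0], [1, 5, 1]]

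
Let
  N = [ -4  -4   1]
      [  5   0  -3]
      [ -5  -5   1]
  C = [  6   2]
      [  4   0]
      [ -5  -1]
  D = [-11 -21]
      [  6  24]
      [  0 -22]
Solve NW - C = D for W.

W = [[-1, 3], [1, 1], [-5, -3]]

NW = D + C = [[-5, -19], [10, 24], [-5, -23]].
Since N multiplies W on the left, W = N⁻¹(D + C).
det N = -5; the adjugate gives N⁻¹ = [[3, 1/5, -12/5], [-2, -1/5, 7/5], [5, 0, -4]].
W = N⁻¹(D + C) = [[-1, 3], [1, 1], [-5, -3]].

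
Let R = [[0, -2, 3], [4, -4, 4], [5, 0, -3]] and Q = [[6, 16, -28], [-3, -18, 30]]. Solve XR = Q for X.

X = [[-6, -1, 2], [3, 3, -3]]

R is on the right of X, so right-multiply by R⁻¹: X = QR⁻¹.
det R = -4; the adjugate gives R⁻¹ = [[-3, 3/2, -1], [-8, 15/4, -3], [-5, 5/2, -2]].
X = QR⁻¹ = [[6, 16, -28], [-3, -18, 30]] · [[-3, 3/2, -1], [-8, 15/4, -3], [-5, 5/2, -2]] = [[-6, -1, 2], [3, 3, -3]].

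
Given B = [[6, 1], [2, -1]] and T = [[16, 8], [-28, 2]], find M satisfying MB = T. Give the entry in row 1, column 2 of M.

B is on the right of M, so right-multiply by B⁻¹: M = TB⁻¹.
det B = -8, so B⁻¹ = [[1/8, 1/8], [1/4, -3/4]].
M = TB⁻¹ = [[16, 8], [-28, 2]] · [[1/8, 1/8], [1/4, -3/4]] = [[4, -4], [-3, -5]].

-4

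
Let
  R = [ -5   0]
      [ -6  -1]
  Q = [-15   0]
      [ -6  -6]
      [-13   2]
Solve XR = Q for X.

X = [[3, 0], [-6, 6], [5, -2]]

Since R sits to the right of X, X = QR⁻¹.
det R = 5, so R⁻¹ = [[-1/5, 0], [6/5, -1]].
X = QR⁻¹ = [[-15, 0], [-6, -6], [-13, 2]] · [[-1/5, 0], [6/5, -1]] = [[3, 0], [-6, 6], [5, -2]].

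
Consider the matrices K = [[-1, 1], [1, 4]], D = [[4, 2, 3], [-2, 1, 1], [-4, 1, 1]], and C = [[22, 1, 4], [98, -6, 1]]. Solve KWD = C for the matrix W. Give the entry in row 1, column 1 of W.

-1

Isolating W: multiply by K⁻¹ from the left and D⁻¹ from the right, so W = K⁻¹CD⁻¹.
K has determinant -5; K⁻¹ = [[-4/5, 1/5], [1/5, 1/5]].
det D = 2; the adjugate gives D⁻¹ = [[0, 1/2, -1/2], [-1, 8, -5], [1, -6, 4]].
K⁻¹C = [[2, -2, -3], [24, -1, 1]].
W = (K⁻¹C)D⁻¹ = [[-1, 3, -3], [2, -2, -3]].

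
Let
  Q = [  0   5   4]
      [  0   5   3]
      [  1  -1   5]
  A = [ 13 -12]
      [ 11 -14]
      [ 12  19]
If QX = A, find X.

X = [[3, 5], [1, -4], [2, 2]]

Q is on the left of X, so left-multiply by Q⁻¹: X = Q⁻¹A.
Q has determinant -5; Q⁻¹ = [[-28/5, 29/5, 1], [-3/5, 4/5, 0], [1, -1, 0]].
X = Q⁻¹A = [[-28/5, 29/5, 1], [-3/5, 4/5, 0], [1, -1, 0]] · [[13, -12], [11, -14], [12, 19]] = [[3, 5], [1, -4], [2, 2]].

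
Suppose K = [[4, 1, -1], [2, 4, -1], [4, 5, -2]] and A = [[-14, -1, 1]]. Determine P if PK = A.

Right-multiplying both sides by K⁻¹ gives P = AK⁻¹.
K has determinant -6; K⁻¹ = [[1/2, 1/2, -1/2], [0, 2/3, -1/3], [1, 8/3, -7/3]].
P = AK⁻¹ = [[-14, -1, 1]] · [[1/2, 1/2, -1/2], [0, 2/3, -1/3], [1, 8/3, -7/3]] = [[-6, -5, 5]].

P = [[-6, -5, 5]]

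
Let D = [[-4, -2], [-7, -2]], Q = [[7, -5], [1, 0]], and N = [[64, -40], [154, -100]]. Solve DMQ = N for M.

M = [[-4, -2], [4, 0]]

Left-multiply by D⁻¹ and right-multiply by Q⁻¹: M = D⁻¹NQ⁻¹.
det D = -6; the adjugate gives D⁻¹ = [[1/3, -1/3], [-7/6, 2/3]].
Q has determinant 5; Q⁻¹ = [[0, 1], [-1/5, 7/5]].
D⁻¹N = [[-30, 20], [28, -20]].
M = (D⁻¹N)Q⁻¹ = [[-4, -2], [4, 0]].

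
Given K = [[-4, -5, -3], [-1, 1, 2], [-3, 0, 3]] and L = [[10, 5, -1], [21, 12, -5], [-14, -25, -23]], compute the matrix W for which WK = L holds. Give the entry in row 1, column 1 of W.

-2

Right-multiplying both sides by K⁻¹ gives W = LK⁻¹.
K has determinant -6; K⁻¹ = [[-1/2, -5/2, 7/6], [1/2, 7/2, -11/6], [-1/2, -5/2, 3/2]].
W = LK⁻¹ = [[10, 5, -1], [21, 12, -5], [-14, -25, -23]] · [[-1/2, -5/2, 7/6], [1/2, 7/2, -11/6], [-1/2, -5/2, 3/2]] = [[-2, -5, 1], [-2, 2, -5], [6, 5, -5]].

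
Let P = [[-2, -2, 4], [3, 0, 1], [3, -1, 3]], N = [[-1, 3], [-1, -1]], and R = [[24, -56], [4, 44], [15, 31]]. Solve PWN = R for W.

W = P⁻¹RN⁻¹ (apply P⁻¹ on the left and N⁻¹ on the right).
det P = -2, so P⁻¹ = [[-1/2, -1, 1], [3, 9, -7], [3/2, 4, -3]].
N has determinant 4; N⁻¹ = [[-1/4, -3/4], [1/4, -1/4]].
P⁻¹R = [[-1, 15], [3, 11], [7, -1]].
W = (P⁻¹R)N⁻¹ = [[4, -3], [2, -5], [-2, -5]].

W = [[4, -3], [2, -5], [-2, -5]]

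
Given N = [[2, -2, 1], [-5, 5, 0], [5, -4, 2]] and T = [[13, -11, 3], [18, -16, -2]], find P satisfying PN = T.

Since N sits to the right of P, P = TN⁻¹.
N has determinant -5; N⁻¹ = [[-2, 0, 1], [-2, 1/5, 1], [1, 2/5, 0]].
P = TN⁻¹ = [[13, -11, 3], [18, -16, -2]] · [[-2, 0, 1], [-2, 1/5, 1], [1, 2/5, 0]] = [[-1, -1, 2], [-6, -4, 2]].

P = [[-1, -1, 2], [-6, -4, 2]]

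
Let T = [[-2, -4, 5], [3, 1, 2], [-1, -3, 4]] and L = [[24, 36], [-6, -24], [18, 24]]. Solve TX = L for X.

Left-multiplying both sides by T⁻¹ gives X = T⁻¹L.
det T = -4, so T⁻¹ = [[-5/2, -1/4, 13/4], [7/2, 3/4, -19/4], [2, 1/2, -5/2]].
X = T⁻¹L = [[-5/2, -1/4, 13/4], [7/2, 3/4, -19/4], [2, 1/2, -5/2]] · [[24, 36], [-6, -24], [18, 24]] = [[0, -6], [-6, -6], [0, 0]].

X = [[0, -6], [-6, -6], [0, 0]]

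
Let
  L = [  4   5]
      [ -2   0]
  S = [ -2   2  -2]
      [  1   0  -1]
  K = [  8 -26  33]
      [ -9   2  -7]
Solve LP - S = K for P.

P = [[4, -1, 4], [-2, -4, 3]]

LP = K + S = [[6, -24, 31], [-8, 2, -8]].
Since L multiplies P on the left, P = L⁻¹(K + S).
det L = 10; the adjugate gives L⁻¹ = [[0, -1/2], [1/5, 2/5]].
P = L⁻¹(K + S) = [[4, -1, 4], [-2, -4, 3]].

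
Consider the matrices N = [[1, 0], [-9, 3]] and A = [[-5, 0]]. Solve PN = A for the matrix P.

P = [[-5, 0]]

Right-multiplying both sides by N⁻¹ gives P = AN⁻¹.
det N = 3; the adjugate gives N⁻¹ = [[1, 0], [3, 1/3]].
P = AN⁻¹ = [[-5, 0]] · [[1, 0], [3, 1/3]] = [[-5, 0]].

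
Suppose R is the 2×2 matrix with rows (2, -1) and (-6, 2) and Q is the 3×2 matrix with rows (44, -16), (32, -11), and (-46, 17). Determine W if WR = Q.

Right-multiplying both sides by R⁻¹ gives W = QR⁻¹.
det R = -2; the adjugate gives R⁻¹ = [[-1, -1/2], [-3, -1]].
W = QR⁻¹ = [[44, -16], [32, -11], [-46, 17]] · [[-1, -1/2], [-3, -1]] = [[4, -6], [1, -5], [-5, 6]].

W = [[4, -6], [1, -5], [-5, 6]]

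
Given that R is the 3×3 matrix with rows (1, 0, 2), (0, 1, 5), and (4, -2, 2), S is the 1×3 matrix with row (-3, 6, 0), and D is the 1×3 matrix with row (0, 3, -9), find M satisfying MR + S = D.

M = [[3, -3, 0]]

MR = D − S = [[3, -3, -9]].
Since R sits to the right of M, M = (D − S)R⁻¹.
det R = 4, so R⁻¹ = [[3, -1, -1/2], [5, -3/2, -5/4], [-1, 1/2, 1/4]].
M = (D − S)R⁻¹ = [[3, -3, 0]].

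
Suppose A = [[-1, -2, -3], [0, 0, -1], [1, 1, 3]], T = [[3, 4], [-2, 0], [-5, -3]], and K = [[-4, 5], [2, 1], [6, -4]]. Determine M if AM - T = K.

M = [[1, -2], [0, -2], [0, -1]]

AM = K + T = [[-1, 9], [0, 1], [1, -7]].
Since A multiplies M on the left, M = A⁻¹(K + T).
det A = 1, so A⁻¹ = [[1, 3, 2], [-1, 0, -1], [0, -1, 0]].
M = A⁻¹(K + T) = [[1, -2], [0, -2], [0, -1]].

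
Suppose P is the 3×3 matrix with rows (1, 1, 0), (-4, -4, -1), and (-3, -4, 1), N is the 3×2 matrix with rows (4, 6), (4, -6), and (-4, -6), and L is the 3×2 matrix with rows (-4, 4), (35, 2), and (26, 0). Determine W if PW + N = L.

PW = L − N = [[-8, -2], [31, 8], [30, 6]].
P is on the left of W, so left-multiply by P⁻¹: W = P⁻¹(L − N).
P has determinant -1; P⁻¹ = [[8, 1, 1], [-7, -1, -1], [-4, -1, 0]].
W = P⁻¹(L − N) = [[-3, -2], [-5, 0], [1, 0]].

W = [[-3, -2], [-5, 0], [1, 0]]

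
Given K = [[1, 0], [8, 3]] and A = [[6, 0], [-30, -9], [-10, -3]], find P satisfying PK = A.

P = [[6, 0], [-6, -3], [-2, -1]]

K is on the right of P, so right-multiply by K⁻¹: P = AK⁻¹.
K has determinant 3; K⁻¹ = [[1, 0], [-8/3, 1/3]].
P = AK⁻¹ = [[6, 0], [-30, -9], [-10, -3]] · [[1, 0], [-8/3, 1/3]] = [[6, 0], [-6, -3], [-2, -1]].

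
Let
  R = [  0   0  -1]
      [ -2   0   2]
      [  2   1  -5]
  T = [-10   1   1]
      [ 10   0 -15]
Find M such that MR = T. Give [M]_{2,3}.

0

Since R sits to the right of M, M = TR⁻¹.
det R = 2; the adjugate gives R⁻¹ = [[-1, -1/2, 0], [-3, 1, 1], [-1, 0, 0]].
M = TR⁻¹ = [[-10, 1, 1], [10, 0, -15]] · [[-1, -1/2, 0], [-3, 1, 1], [-1, 0, 0]] = [[6, 6, 1], [5, -5, 0]].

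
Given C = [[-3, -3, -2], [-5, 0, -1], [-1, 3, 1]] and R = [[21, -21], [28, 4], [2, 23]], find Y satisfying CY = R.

Y = [[-5, -2], [0, 5], [-3, 6]]

Left-multiplying both sides by C⁻¹ gives Y = C⁻¹R.
det C = 3; the adjugate gives C⁻¹ = [[1, -1, 1], [2, -5/3, 7/3], [-5, 4, -5]].
Y = C⁻¹R = [[1, -1, 1], [2, -5/3, 7/3], [-5, 4, -5]] · [[21, -21], [28, 4], [2, 23]] = [[-5, -2], [0, 5], [-3, 6]].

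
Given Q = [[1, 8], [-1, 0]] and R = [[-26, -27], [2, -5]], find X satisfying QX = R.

Left-multiplying both sides by Q⁻¹ gives X = Q⁻¹R.
det Q = 8, so Q⁻¹ = [[0, -1], [1/8, 1/8]].
X = Q⁻¹R = [[0, -1], [1/8, 1/8]] · [[-26, -27], [2, -5]] = [[-2, 5], [-3, -4]].

X = [[-2, 5], [-3, -4]]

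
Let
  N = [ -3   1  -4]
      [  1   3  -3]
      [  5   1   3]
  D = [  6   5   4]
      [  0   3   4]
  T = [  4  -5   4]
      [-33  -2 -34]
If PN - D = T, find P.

PN = T + D = [[10, 0, 8], [-33, 1, -30]].
Right-multiplying both sides by N⁻¹ gives P = (T + D)N⁻¹.
N has determinant 2; N⁻¹ = [[6, -7/2, 9/2], [-9, 11/2, -13/2], [-7, 4, -5]].
P = (T + D)N⁻¹ = [[4, -3, 5], [3, 1, -5]].

P = [[4, -3, 5], [3, 1, -5]]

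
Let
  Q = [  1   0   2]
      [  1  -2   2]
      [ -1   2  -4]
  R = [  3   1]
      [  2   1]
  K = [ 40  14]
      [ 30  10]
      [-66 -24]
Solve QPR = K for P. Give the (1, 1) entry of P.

4

P = Q⁻¹KR⁻¹ (apply Q⁻¹ on the left and R⁻¹ on the right).
det Q = 4; the adjugate gives Q⁻¹ = [[1, 1, 1], [1/2, -1/2, 0], [0, -1/2, -1/2]].
R has determinant 1; R⁻¹ = [[1, -1], [-2, 3]].
Q⁻¹K = [[4, 0], [5, 2], [18, 7]].
P = (Q⁻¹K)R⁻¹ = [[4, -4], [1, 1], [4, 3]].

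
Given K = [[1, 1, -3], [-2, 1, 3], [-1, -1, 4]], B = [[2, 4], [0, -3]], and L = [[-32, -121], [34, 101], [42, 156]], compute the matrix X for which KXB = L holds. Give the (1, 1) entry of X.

X = K⁻¹LB⁻¹ (apply K⁻¹ on the left and B⁻¹ on the right).
K has determinant 3; K⁻¹ = [[7/3, -1/3, 2], [5/3, 1/3, 1], [1, 0, 1]].
det B = -6, so B⁻¹ = [[1/2, 2/3], [0, -1/3]].
K⁻¹L = [[-2, -4], [0, -12], [10, 35]].
X = (K⁻¹L)B⁻¹ = [[-1, 0], [0, 4], [5, -5]].

-1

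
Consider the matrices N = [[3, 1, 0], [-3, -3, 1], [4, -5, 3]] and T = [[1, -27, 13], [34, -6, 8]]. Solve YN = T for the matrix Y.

N is on the right of Y, so right-multiply by N⁻¹: Y = TN⁻¹.
det N = 1, so N⁻¹ = [[-4, -3, 1], [13, 9, -3], [27, 19, -6]].
Y = TN⁻¹ = [[1, -27, 13], [34, -6, 8]] · [[-4, -3, 1], [13, 9, -3], [27, 19, -6]] = [[-4, 1, 4], [2, -4, 4]].

Y = [[-4, 1, 4], [2, -4, 4]]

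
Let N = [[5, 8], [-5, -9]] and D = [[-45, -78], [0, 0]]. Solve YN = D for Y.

N is on the right of Y, so right-multiply by N⁻¹: Y = DN⁻¹.
det N = -5, so N⁻¹ = [[9/5, 8/5], [-1, -1]].
Y = DN⁻¹ = [[-45, -78], [0, 0]] · [[9/5, 8/5], [-1, -1]] = [[-3, 6], [0, 0]].

Y = [[-3, 6], [0, 0]]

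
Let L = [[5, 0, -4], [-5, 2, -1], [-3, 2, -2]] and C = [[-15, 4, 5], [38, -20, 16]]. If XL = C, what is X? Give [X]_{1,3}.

Right-multiplying both sides by L⁻¹ gives X = CL⁻¹.
L has determinant 6; L⁻¹ = [[-1/3, -4/3, 4/3], [-7/6, -11/3, 25/6], [-2/3, -5/3, 5/3]].
X = CL⁻¹ = [[-15, 4, 5], [38, -20, 16]] · [[-1/3, -4/3, 4/3], [-7/6, -11/3, 25/6], [-2/3, -5/3, 5/3]] = [[-3, -3, 5], [0, -4, -6]].

5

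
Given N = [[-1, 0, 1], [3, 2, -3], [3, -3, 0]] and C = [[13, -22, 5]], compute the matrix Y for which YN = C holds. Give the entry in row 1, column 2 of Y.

-2

Since N sits to the right of Y, Y = CN⁻¹.
N has determinant -6; N⁻¹ = [[3/2, 1/2, 1/3], [3/2, 1/2, 0], [5/2, 1/2, 1/3]].
Y = CN⁻¹ = [[13, -22, 5]] · [[3/2, 1/2, 1/3], [3/2, 1/2, 0], [5/2, 1/2, 1/3]] = [[-1, -2, 6]].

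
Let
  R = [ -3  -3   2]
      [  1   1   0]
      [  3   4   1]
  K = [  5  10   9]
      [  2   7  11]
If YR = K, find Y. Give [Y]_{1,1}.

2

R is on the right of Y, so right-multiply by R⁻¹: Y = KR⁻¹.
det R = 2; the adjugate gives R⁻¹ = [[1/2, 11/2, -1], [-1/2, -9/2, 1], [1/2, 3/2, 0]].
Y = KR⁻¹ = [[5, 10, 9], [2, 7, 11]] · [[1/2, 11/2, -1], [-1/2, -9/2, 1], [1/2, 3/2, 0]] = [[2, -4, 5], [3, -4, 5]].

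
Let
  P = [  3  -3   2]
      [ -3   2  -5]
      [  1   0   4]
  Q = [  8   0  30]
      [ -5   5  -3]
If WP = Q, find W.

Right-multiplying both sides by P⁻¹ gives W = QP⁻¹.
P has determinant -1; P⁻¹ = [[-8, -12, -11], [-7, -10, -9], [2, 3, 3]].
W = QP⁻¹ = [[8, 0, 30], [-5, 5, -3]] · [[-8, -12, -11], [-7, -10, -9], [2, 3, 3]] = [[-4, -6, 2], [-1, 1, 1]].

W = [[-4, -6, 2], [-1, 1, 1]]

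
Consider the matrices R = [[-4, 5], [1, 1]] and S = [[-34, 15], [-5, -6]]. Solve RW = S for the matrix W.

W = [[1, -5], [-6, -1]]

R is on the left of W, so left-multiply by R⁻¹: W = R⁻¹S.
R has determinant -9; R⁻¹ = [[-1/9, 5/9], [1/9, 4/9]].
W = R⁻¹S = [[-1/9, 5/9], [1/9, 4/9]] · [[-34, 15], [-5, -6]] = [[1, -5], [-6, -1]].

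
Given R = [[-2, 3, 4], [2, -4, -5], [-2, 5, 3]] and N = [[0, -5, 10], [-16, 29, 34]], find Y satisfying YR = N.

Y = [[0, -5, -5], [4, -3, 1]]

Right-multiplying both sides by R⁻¹ gives Y = NR⁻¹.
det R = -6; the adjugate gives R⁻¹ = [[-13/6, -11/6, -1/6], [-2/3, -1/3, 1/3], [-1/3, -2/3, -1/3]].
Y = NR⁻¹ = [[0, -5, 10], [-16, 29, 34]] · [[-13/6, -11/6, -1/6], [-2/3, -1/3, 1/3], [-1/3, -2/3, -1/3]] = [[0, -5, -5], [4, -3, 1]].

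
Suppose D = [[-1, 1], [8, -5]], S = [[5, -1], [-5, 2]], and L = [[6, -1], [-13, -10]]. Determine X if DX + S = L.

DX = L − S = [[1, 0], [-8, -12]].
D is on the left of X, so left-multiply by D⁻¹: X = D⁻¹(L − S).
D has determinant -3; D⁻¹ = [[5/3, 1/3], [8/3, 1/3]].
X = D⁻¹(L − S) = [[-1, -4], [0, -4]].

X = [[-1, -4], [0, -4]]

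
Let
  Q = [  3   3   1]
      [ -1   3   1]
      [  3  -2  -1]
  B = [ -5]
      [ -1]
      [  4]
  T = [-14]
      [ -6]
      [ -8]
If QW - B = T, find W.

QW = T + B = [[-19], [-7], [-4]].
Q is on the left of W, so left-multiply by Q⁻¹: W = Q⁻¹(T + B).
Q has determinant -4; Q⁻¹ = [[1/4, -1/4, 0], [-1/2, 3/2, 1], [7/4, -15/4, -3]].
W = Q⁻¹(T + B) = [[-3], [-5], [5]].

W = [[-3], [-5], [5]]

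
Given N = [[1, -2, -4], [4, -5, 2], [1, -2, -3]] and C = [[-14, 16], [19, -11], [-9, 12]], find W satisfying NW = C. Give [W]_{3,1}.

5

N is on the left of W, so left-multiply by N⁻¹: W = N⁻¹C.
det N = 3; the adjugate gives N⁻¹ = [[19/3, 2/3, -8], [14/3, 1/3, -6], [-1, 0, 1]].
W = N⁻¹C = [[19/3, 2/3, -8], [14/3, 1/3, -6], [-1, 0, 1]] · [[-14, 16], [19, -11], [-9, 12]] = [[-4, -2], [-5, -1], [5, -4]].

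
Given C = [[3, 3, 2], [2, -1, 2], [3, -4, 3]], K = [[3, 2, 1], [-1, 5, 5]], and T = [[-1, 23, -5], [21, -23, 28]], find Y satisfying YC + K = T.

YC = T − K = [[-4, 21, -6], [22, -28, 23]].
C is on the right of Y, so right-multiply by C⁻¹: Y = (T − K)C⁻¹.
det C = 5; the adjugate gives C⁻¹ = [[1, -17/5, 8/5], [0, 3/5, -2/5], [-1, 21/5, -9/5]].
Y = (T − K)C⁻¹ = [[2, 1, -4], [-1, 5, 5]].

Y = [[2, 1, -4], [-1, 5, 5]]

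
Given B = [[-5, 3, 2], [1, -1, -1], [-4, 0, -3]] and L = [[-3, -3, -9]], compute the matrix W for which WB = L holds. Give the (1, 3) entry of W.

B is on the right of W, so right-multiply by B⁻¹: W = LB⁻¹.
det B = -2, so B⁻¹ = [[-3/2, -9/2, 1/2], [-7/2, -23/2, 3/2], [2, 6, -1]].
W = LB⁻¹ = [[-3, -3, -9]] · [[-3/2, -9/2, 1/2], [-7/2, -23/2, 3/2], [2, 6, -1]] = [[-3, -6, 3]].

3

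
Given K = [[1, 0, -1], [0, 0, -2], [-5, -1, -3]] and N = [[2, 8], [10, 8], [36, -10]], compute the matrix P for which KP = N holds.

Since K multiplies P on the left, P = K⁻¹N.
det K = -2, so K⁻¹ = [[1, -1/2, 0], [-5, 4, -1], [0, -1/2, 0]].
P = K⁻¹N = [[1, -1/2, 0], [-5, 4, -1], [0, -1/2, 0]] · [[2, 8], [10, 8], [36, -10]] = [[-3, 4], [-6, 2], [-5, -4]].

P = [[-3, 4], [-6, 2], [-5, -4]]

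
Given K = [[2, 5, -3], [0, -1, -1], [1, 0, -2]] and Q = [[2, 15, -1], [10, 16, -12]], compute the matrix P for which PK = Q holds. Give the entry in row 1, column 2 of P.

Right-multiplying both sides by K⁻¹ gives P = QK⁻¹.
det K = -4, so K⁻¹ = [[-1/2, -5/2, 2], [1/4, 1/4, -1/2], [-1/4, -5/4, 1/2]].
P = QK⁻¹ = [[2, 15, -1], [10, 16, -12]] · [[-1/2, -5/2, 2], [1/4, 1/4, -1/2], [-1/4, -5/4, 1/2]] = [[3, 0, -4], [2, -6, 6]].

0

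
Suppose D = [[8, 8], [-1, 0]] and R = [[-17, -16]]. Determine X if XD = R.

X = [[-2, 1]]

D is on the right of X, so right-multiply by D⁻¹: X = RD⁻¹.
det D = 8, so D⁻¹ = [[0, -1], [1/8, 1]].
X = RD⁻¹ = [[-17, -16]] · [[0, -1], [1/8, 1]] = [[-2, 1]].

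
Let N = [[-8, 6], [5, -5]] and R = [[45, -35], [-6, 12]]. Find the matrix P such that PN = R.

P = [[-5, 1], [-3, -6]]

N is on the right of P, so right-multiply by N⁻¹: P = RN⁻¹.
det N = 10, so N⁻¹ = [[-1/2, -3/5], [-1/2, -4/5]].
P = RN⁻¹ = [[45, -35], [-6, 12]] · [[-1/2, -3/5], [-1/2, -4/5]] = [[-5, 1], [-3, -6]].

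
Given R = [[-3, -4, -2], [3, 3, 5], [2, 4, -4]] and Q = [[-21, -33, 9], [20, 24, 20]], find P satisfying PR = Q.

Since R sits to the right of P, P = QR⁻¹.
det R = -4, so R⁻¹ = [[8, 6, 7/2], [-11/2, -4, -9/4], [-3/2, -1, -3/4]].
P = QR⁻¹ = [[-21, -33, 9], [20, 24, 20]] · [[8, 6, 7/2], [-11/2, -4, -9/4], [-3/2, -1, -3/4]] = [[0, -3, -6], [-2, 4, 1]].

P = [[0, -3, -6], [-2, 4, 1]]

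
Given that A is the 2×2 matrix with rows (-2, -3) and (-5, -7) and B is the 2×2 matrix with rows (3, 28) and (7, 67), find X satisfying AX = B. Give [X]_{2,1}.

-1

A is on the left of X, so left-multiply by A⁻¹: X = A⁻¹B.
det A = -1; the adjugate gives A⁻¹ = [[7, -3], [-5, 2]].
X = A⁻¹B = [[7, -3], [-5, 2]] · [[3, 28], [7, 67]] = [[0, -5], [-1, -6]].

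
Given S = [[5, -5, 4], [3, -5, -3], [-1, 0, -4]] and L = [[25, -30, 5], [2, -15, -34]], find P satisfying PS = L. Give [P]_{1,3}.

3

Right-multiplying both sides by S⁻¹ gives P = LS⁻¹.
S has determinant 5; S⁻¹ = [[4, -4, 7], [3, -16/5, 27/5], [-1, 1, -2]].
P = LS⁻¹ = [[25, -30, 5], [2, -15, -34]] · [[4, -4, 7], [3, -16/5, 27/5], [-1, 1, -2]] = [[5, 1, 3], [-3, 6, 1]].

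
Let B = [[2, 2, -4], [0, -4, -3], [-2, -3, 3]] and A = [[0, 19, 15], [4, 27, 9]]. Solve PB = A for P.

P = [[-3, -4, -3], [3, -6, 1]]

Right-multiplying both sides by B⁻¹ gives P = AB⁻¹.
det B = 2; the adjugate gives B⁻¹ = [[-21/2, 3, -11], [3, -1, 3], [-4, 1, -4]].
P = AB⁻¹ = [[0, 19, 15], [4, 27, 9]] · [[-21/2, 3, -11], [3, -1, 3], [-4, 1, -4]] = [[-3, -4, -3], [3, -6, 1]].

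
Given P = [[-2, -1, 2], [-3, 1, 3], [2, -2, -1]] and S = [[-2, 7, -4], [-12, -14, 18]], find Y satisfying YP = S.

Y = [[1, -4, -6], [6, 4, 6]]

Since P sits to the right of Y, Y = SP⁻¹.
P has determinant -5; P⁻¹ = [[-1, 1, 1], [-3/5, 2/5, 0], [-4/5, 6/5, 1]].
Y = SP⁻¹ = [[-2, 7, -4], [-12, -14, 18]] · [[-1, 1, 1], [-3/5, 2/5, 0], [-4/5, 6/5, 1]] = [[1, -4, -6], [6, 4, 6]].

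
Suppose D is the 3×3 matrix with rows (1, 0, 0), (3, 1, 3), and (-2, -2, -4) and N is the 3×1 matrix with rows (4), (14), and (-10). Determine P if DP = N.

P = [[4], [-1], [1]]

Left-multiplying both sides by D⁻¹ gives P = D⁻¹N.
det D = 2; the adjugate gives D⁻¹ = [[1, 0, 0], [3, -2, -3/2], [-2, 1, 1/2]].
P = D⁻¹N = [[1, 0, 0], [3, -2, -3/2], [-2, 1, 1/2]] · [[4], [14], [-10]] = [[4], [-1], [1]].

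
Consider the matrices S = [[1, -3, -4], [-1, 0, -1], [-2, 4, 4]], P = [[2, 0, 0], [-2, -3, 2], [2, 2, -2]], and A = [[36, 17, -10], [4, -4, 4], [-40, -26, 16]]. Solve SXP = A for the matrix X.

X = S⁻¹AP⁻¹ (apply S⁻¹ on the left and P⁻¹ on the right).
det S = 2, so S⁻¹ = [[2, -2, 3/2], [3, -2, 5/2], [-2, 1, -3/2]].
det P = 4; the adjugate gives P⁻¹ = [[1/2, 0, 0], [0, -1, -1], [1/2, -1, -3/2]].
S⁻¹A = [[4, 3, -4], [0, -6, 2], [-8, 1, 0]].
X = (S⁻¹A)P⁻¹ = [[0, 1, 3], [1, 4, 3], [-4, -1, -1]].

X = [[0, 1, 3], [1, 4, 3], [-4, -1, -1]]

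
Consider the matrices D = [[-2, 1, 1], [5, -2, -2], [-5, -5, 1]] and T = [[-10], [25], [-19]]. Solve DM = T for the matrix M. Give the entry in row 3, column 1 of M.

Left-multiplying both sides by D⁻¹ gives M = D⁻¹T.
det D = -6; the adjugate gives D⁻¹ = [[2, 1, 0], [-5/6, -1/2, -1/6], [35/6, 5/2, 1/6]].
M = D⁻¹T = [[2, 1, 0], [-5/6, -1/2, -1/6], [35/6, 5/2, 1/6]] · [[-10], [25], [-19]] = [[5], [-1], [1]].

1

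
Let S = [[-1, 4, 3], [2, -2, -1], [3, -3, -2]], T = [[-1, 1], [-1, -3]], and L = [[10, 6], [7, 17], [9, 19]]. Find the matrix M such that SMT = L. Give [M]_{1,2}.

-4

M = S⁻¹LT⁻¹ (apply S⁻¹ on the left and T⁻¹ on the right).
det S = 3, so S⁻¹ = [[1/3, -1/3, 2/3], [1/3, -7/3, 5/3], [0, 3, -2]].
det T = 4, so T⁻¹ = [[-3/4, -1/4], [1/4, -1/4]].
S⁻¹L = [[7, 9], [2, -6], [3, 13]].
M = (S⁻¹L)T⁻¹ = [[-3, -4], [-3, 1], [1, -4]].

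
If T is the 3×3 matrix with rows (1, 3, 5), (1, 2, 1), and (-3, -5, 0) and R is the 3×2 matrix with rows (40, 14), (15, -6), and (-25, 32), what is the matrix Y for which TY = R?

T is on the left of Y, so left-multiply by T⁻¹: Y = T⁻¹R.
det T = 1; the adjugate gives T⁻¹ = [[5, -25, -7], [-3, 15, 4], [1, -4, -1]].
Y = T⁻¹R = [[5, -25, -7], [-3, 15, 4], [1, -4, -1]] · [[40, 14], [15, -6], [-25, 32]] = [[0, -4], [5, -4], [5, 6]].

Y = [[0, -4], [5, -4], [5, 6]]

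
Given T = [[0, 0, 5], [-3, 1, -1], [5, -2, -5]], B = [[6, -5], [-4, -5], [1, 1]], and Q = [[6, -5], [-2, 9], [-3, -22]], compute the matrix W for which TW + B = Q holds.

W = [[0, -5], [2, -1], [0, 0]]

TW = Q − B = [[0, 0], [2, 14], [-4, -23]].
Left-multiplying both sides by T⁻¹ gives W = T⁻¹(Q − B).
det T = 5, so T⁻¹ = [[-7/5, -2, -1], [-4, -5, -3], [1/5, 0, 0]].
W = T⁻¹(Q − B) = [[0, -5], [2, -1], [0, 0]].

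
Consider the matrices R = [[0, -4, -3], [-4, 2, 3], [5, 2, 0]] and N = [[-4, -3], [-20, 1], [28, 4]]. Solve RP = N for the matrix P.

Left-multiplying both sides by R⁻¹ gives P = R⁻¹N.
det R = -6, so R⁻¹ = [[1, 1, 1], [-5/2, -5/2, -2], [3, 10/3, 8/3]].
P = R⁻¹N = [[1, 1, 1], [-5/2, -5/2, -2], [3, 10/3, 8/3]] · [[-4, -3], [-20, 1], [28, 4]] = [[4, 2], [4, -3], [-4, 5]].

P = [[4, 2], [4, -3], [-4, 5]]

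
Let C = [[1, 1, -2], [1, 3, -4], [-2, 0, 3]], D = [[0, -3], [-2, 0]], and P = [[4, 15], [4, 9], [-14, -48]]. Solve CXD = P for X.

Isolating X: multiply by C⁻¹ from the left and D⁻¹ from the right, so X = C⁻¹PD⁻¹.
det C = 2, so C⁻¹ = [[9/2, -3/2, 1], [5/2, -1/2, 1], [3, -1, 1]].
det D = -6; the adjugate gives D⁻¹ = [[0, -1/2], [-1/3, 0]].
C⁻¹P = [[-2, 6], [-6, -15], [-6, -12]].
X = (C⁻¹P)D⁻¹ = [[-2, 1], [5, 3], [4, 3]].

X = [[-2, 1], [5, 3], [4, 3]]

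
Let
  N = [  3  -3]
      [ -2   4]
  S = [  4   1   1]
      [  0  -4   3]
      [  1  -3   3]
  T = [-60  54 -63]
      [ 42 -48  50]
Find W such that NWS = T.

Isolating W: multiply by N⁻¹ from the left and S⁻¹ from the right, so W = N⁻¹TS⁻¹.
det N = 6, so N⁻¹ = [[2/3, 1/2], [1/3, 1/2]].
det S = -5; the adjugate gives S⁻¹ = [[3/5, 6/5, -7/5], [-3/5, -11/5, 12/5], [-4/5, -13/5, 16/5]].
N⁻¹T = [[-19, 12, -17], [1, -6, 4]].
W = (N⁻¹T)S⁻¹ = [[-5, -5, 1], [1, 4, -3]].

W = [[-5, -5, 1], [1, 4, -3]]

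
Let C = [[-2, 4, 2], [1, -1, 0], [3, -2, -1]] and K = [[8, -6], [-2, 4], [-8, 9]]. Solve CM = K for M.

C is on the left of M, so left-multiply by C⁻¹: M = C⁻¹K.
det C = 4, so C⁻¹ = [[1/4, 0, 1/2], [1/4, -1, 1/2], [1/4, 2, -1/2]].
M = C⁻¹K = [[1/4, 0, 1/2], [1/4, -1, 1/2], [1/4, 2, -1/2]] · [[8, -6], [-2, 4], [-8, 9]] = [[-2, 3], [0, -1], [2, 2]].

M = [[-2, 3], [0, -1], [2, 2]]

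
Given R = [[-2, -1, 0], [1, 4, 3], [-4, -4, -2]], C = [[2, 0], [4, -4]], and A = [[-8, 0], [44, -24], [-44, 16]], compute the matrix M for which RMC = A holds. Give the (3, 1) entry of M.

M = R⁻¹AC⁻¹ (apply R⁻¹ on the left and C⁻¹ on the right).
det R = 2; the adjugate gives R⁻¹ = [[2, -1, -3/2], [-5, 2, 3], [6, -2, -7/2]].
C has determinant -8; C⁻¹ = [[1/2, 0], [1/2, -1/4]].
R⁻¹A = [[6, 0], [-4, 0], [18, -8]].
M = (R⁻¹A)C⁻¹ = [[3, 0], [-2, 0], [5, 2]].

5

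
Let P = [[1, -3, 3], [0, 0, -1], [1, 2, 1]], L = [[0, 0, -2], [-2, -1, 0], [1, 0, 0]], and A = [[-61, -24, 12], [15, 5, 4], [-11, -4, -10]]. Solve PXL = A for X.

X = [[-3, 3, 2], [3, -2, 0], [2, 5, -5]]

X = P⁻¹AL⁻¹ (apply P⁻¹ on the left and L⁻¹ on the right).
det P = 5; the adjugate gives P⁻¹ = [[2/5, 9/5, 3/5], [-1/5, -2/5, 1/5], [0, -1, 0]].
L has determinant -2; L⁻¹ = [[0, 0, 1], [0, -1, -2], [-1/2, 0, 0]].
P⁻¹A = [[-4, -3, 6], [4, 2, -6], [-15, -5, -4]].
X = (P⁻¹A)L⁻¹ = [[-3, 3, 2], [3, -2, 0], [2, 5, -5]].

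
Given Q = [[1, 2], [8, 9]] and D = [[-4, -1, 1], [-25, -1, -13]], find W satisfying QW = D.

Q is on the left of W, so left-multiply by Q⁻¹: W = Q⁻¹D.
Q has determinant -7; Q⁻¹ = [[-9/7, 2/7], [8/7, -1/7]].
W = Q⁻¹D = [[-9/7, 2/7], [8/7, -1/7]] · [[-4, -1, 1], [-25, -1, -13]] = [[-2, 1, -5], [-1, -1, 3]].

W = [[-2, 1, -5], [-1, -1, 3]]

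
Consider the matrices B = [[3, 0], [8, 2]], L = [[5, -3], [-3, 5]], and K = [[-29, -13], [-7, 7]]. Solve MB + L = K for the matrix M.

M = [[2, -5], [-4, 1]]

MB = K − L = [[-34, -10], [-4, 2]].
Since B sits to the right of M, M = (K − L)B⁻¹.
det B = 6; the adjugate gives B⁻¹ = [[1/3, 0], [-4/3, 1/2]].
M = (K − L)B⁻¹ = [[2, -5], [-4, 1]].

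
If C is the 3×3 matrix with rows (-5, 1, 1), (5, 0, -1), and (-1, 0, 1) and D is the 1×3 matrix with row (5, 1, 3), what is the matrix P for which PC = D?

C is on the right of P, so right-multiply by C⁻¹: P = DC⁻¹.
det C = -4, so C⁻¹ = [[0, 1/4, 1/4], [1, 1, 0], [0, 1/4, 5/4]].
P = DC⁻¹ = [[5, 1, 3]] · [[0, 1/4, 1/4], [1, 1, 0], [0, 1/4, 5/4]] = [[1, 3, 5]].

P = [[1, 3, 5]]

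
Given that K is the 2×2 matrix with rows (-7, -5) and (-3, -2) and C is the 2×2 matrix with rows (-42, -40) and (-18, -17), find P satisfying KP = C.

K is on the left of P, so left-multiply by K⁻¹: P = K⁻¹C.
det K = -1; the adjugate gives K⁻¹ = [[2, -5], [-3, 7]].
P = K⁻¹C = [[2, -5], [-3, 7]] · [[-42, -40], [-18, -17]] = [[6, 5], [0, 1]].

P = [[6, 5], [0, 1]]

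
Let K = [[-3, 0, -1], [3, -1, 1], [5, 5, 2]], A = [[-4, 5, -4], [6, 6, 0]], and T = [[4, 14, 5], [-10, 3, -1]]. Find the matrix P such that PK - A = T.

P = [[1, -4, 3], [-1, -4, 1]]

PK = T + A = [[0, 19, 1], [-4, 9, -1]].
Right-multiplying both sides by K⁻¹ gives P = (T + A)K⁻¹.
det K = 1; the adjugate gives K⁻¹ = [[-7, -5, -1], [-1, -1, 0], [20, 15, 3]].
P = (T + A)K⁻¹ = [[1, -4, 3], [-1, -4, 1]].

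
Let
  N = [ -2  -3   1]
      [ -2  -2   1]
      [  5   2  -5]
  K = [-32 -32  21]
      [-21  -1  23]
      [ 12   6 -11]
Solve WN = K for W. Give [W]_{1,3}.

-2

Right-multiplying both sides by N⁻¹ gives W = KN⁻¹.
det N = 5, so N⁻¹ = [[8/5, -13/5, -1/5], [-1, 1, 0], [6/5, -11/5, -2/5]].
W = KN⁻¹ = [[-32, -32, 21], [-21, -1, 23], [12, 6, -11]] · [[8/5, -13/5, -1/5], [-1, 1, 0], [6/5, -11/5, -2/5]] = [[6, 5, -2], [-5, 3, -5], [0, -1, 2]].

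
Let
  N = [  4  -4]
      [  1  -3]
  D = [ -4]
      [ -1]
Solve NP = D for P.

P = [[-1], [0]]

Left-multiplying both sides by N⁻¹ gives P = N⁻¹D.
det N = -8; the adjugate gives N⁻¹ = [[3/8, -1/2], [1/8, -1/2]].
P = N⁻¹D = [[3/8, -1/2], [1/8, -1/2]] · [[-4], [-1]] = [[-1], [0]].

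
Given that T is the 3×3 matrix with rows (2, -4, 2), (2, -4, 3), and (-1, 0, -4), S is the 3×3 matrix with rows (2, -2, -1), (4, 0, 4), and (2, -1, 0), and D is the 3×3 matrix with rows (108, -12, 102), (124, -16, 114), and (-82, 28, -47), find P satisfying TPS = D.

Left-multiply by T⁻¹ and right-multiply by S⁻¹: P = T⁻¹DS⁻¹.
det T = 4; the adjugate gives T⁻¹ = [[4, -4, -1], [5/4, -3/2, -1/2], [-1, 1, 0]].
det S = -4, so S⁻¹ = [[-1, -1/4, 2], [-2, -1/2, 3], [1, 1/2, -2]].
T⁻¹D = [[18, -12, -1], [-10, -5, -20], [16, -4, 12]].
P = (T⁻¹D)S⁻¹ = [[5, 1, 2], [0, -5, 5], [4, 4, -4]].

P = [[5, 1, 2], [0, -5, 5], [4, 4, -4]]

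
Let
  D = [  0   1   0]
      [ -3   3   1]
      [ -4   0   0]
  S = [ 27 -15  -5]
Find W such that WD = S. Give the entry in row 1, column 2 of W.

-5

Since D sits to the right of W, W = SD⁻¹.
det D = -4; the adjugate gives D⁻¹ = [[0, 0, -1/4], [1, 0, 0], [-3, 1, -3/4]].
W = SD⁻¹ = [[27, -15, -5]] · [[0, 0, -1/4], [1, 0, 0], [-3, 1, -3/4]] = [[0, -5, -3]].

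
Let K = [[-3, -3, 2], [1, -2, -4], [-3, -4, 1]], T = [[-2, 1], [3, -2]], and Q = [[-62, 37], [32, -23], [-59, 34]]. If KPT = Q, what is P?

P = K⁻¹QT⁻¹ (apply K⁻¹ on the left and T⁻¹ on the right).
det K = 1, so K⁻¹ = [[-18, -5, 16], [11, 3, -10], [-10, -3, 9]].
det T = 1, so T⁻¹ = [[-2, -1], [-3, -2]].
K⁻¹Q = [[12, -7], [4, -2], [-7, 5]].
P = (K⁻¹Q)T⁻¹ = [[-3, 2], [-2, 0], [-1, -3]].

P = [[-3, 2], [-2, 0], [-1, -3]]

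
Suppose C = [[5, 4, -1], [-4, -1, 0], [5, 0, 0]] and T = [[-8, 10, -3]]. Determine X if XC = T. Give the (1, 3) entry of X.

Right-multiplying both sides by C⁻¹ gives X = TC⁻¹.
det C = -5, so C⁻¹ = [[0, 0, 1/5], [0, -1, -4/5], [-1, -4, -11/5]].
X = TC⁻¹ = [[-8, 10, -3]] · [[0, 0, 1/5], [0, -1, -4/5], [-1, -4, -11/5]] = [[3, 2, -3]].

-3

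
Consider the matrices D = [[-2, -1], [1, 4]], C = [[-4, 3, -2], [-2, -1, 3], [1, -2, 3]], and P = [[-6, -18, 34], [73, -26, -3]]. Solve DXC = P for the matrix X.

Left-multiply by D⁻¹ and right-multiply by C⁻¹: X = D⁻¹PC⁻¹.
det D = -7, so D⁻¹ = [[-4/7, -1/7], [1/7, 2/7]].
det C = 5, so C⁻¹ = [[3/5, -1, 7/5], [9/5, -2, 16/5], [1, -1, 2]].
D⁻¹P = [[-7, 14, -19], [20, -10, 4]].
X = (D⁻¹P)C⁻¹ = [[2, -2, -3], [-2, -4, 4]].

X = [[2, -2, -3], [-2, -4, 4]]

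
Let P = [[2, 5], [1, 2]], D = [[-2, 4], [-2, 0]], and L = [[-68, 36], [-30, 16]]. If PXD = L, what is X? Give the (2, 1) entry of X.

Isolating X: multiply by P⁻¹ from the left and D⁻¹ from the right, so X = P⁻¹LD⁻¹.
det P = -1; the adjugate gives P⁻¹ = [[-2, 5], [1, -2]].
det D = 8, so D⁻¹ = [[0, -1/2], [1/4, -1/4]].
P⁻¹L = [[-14, 8], [-8, 4]].
X = (P⁻¹L)D⁻¹ = [[2, 5], [1, 3]].

1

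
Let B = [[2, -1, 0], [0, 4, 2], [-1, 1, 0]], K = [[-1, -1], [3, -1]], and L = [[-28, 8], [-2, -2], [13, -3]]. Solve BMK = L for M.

M = [[0, -5], [-1, -1], [3, 2]]

M = B⁻¹LK⁻¹ (apply B⁻¹ on the left and K⁻¹ on the right).
B has determinant -2; B⁻¹ = [[1, 0, 1], [1, 0, 2], [-2, 1/2, -4]].
K has determinant 4; K⁻¹ = [[-1/4, 1/4], [-3/4, -1/4]].
B⁻¹L = [[-15, 5], [-2, 2], [3, -5]].
M = (B⁻¹L)K⁻¹ = [[0, -5], [-1, -1], [3, 2]].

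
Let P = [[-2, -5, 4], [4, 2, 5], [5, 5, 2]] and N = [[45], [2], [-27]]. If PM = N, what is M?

M = [[-2], [-5], [4]]

Since P multiplies M on the left, M = P⁻¹N.
P has determinant -3; P⁻¹ = [[7, -10, 11], [-17/3, 8, -26/3], [-10/3, 5, -16/3]].
M = P⁻¹N = [[7, -10, 11], [-17/3, 8, -26/3], [-10/3, 5, -16/3]] · [[45], [2], [-27]] = [[-2], [-5], [4]].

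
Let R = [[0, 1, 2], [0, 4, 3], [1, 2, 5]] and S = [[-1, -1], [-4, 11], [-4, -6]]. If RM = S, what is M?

M = [[-2, -1], [-1, 5], [0, -3]]

Left-multiplying both sides by R⁻¹ gives M = R⁻¹S.
R has determinant -5; R⁻¹ = [[-14/5, 1/5, 1], [-3/5, 2/5, 0], [4/5, -1/5, 0]].
M = R⁻¹S = [[-14/5, 1/5, 1], [-3/5, 2/5, 0], [4/5, -1/5, 0]] · [[-1, -1], [-4, 11], [-4, -6]] = [[-2, -1], [-1, 5], [0, -3]].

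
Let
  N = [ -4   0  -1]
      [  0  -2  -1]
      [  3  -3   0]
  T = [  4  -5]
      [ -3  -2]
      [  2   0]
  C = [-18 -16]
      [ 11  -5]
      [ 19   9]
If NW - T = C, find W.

NW = C + T = [[-14, -21], [8, -7], [21, 9]].
Left-multiplying both sides by N⁻¹ gives W = N⁻¹(C + T).
det N = 6, so N⁻¹ = [[-1/2, 1/2, -1/3], [-1/2, 1/2, -2/3], [1, -2, 4/3]].
W = N⁻¹(C + T) = [[4, 4], [-3, 1], [-2, 5]].

W = [[4, 4], [-3, 1], [-2, 5]]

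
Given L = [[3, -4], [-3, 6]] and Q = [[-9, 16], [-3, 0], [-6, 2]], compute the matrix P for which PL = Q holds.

P = [[-1, 2], [-3, -2], [-5, -3]]

Right-multiplying both sides by L⁻¹ gives P = QL⁻¹.
L has determinant 6; L⁻¹ = [[1, 2/3], [1/2, 1/2]].
P = QL⁻¹ = [[-9, 16], [-3, 0], [-6, 2]] · [[1, 2/3], [1/2, 1/2]] = [[-1, 2], [-3, -2], [-5, -3]].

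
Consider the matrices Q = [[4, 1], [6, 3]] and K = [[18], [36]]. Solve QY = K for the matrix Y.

Since Q multiplies Y on the left, Y = Q⁻¹K.
det Q = 6; the adjugate gives Q⁻¹ = [[1/2, -1/6], [-1, 2/3]].
Y = Q⁻¹K = [[1/2, -1/6], [-1, 2/3]] · [[18], [36]] = [[3], [6]].

Y = [[3], [6]]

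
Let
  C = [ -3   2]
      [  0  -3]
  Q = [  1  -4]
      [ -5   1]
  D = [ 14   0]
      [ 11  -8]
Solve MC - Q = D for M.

MC = D + Q = [[15, -4], [6, -7]].
Since C sits to the right of M, M = (D + Q)C⁻¹.
det C = 9; the adjugate gives C⁻¹ = [[-1/3, -2/9], [0, -1/3]].
M = (D + Q)C⁻¹ = [[-5, -2], [-2, 1]].

M = [[-5, -2], [-2, 1]]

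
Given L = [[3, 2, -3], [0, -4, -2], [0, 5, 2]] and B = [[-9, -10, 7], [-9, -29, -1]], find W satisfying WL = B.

W = [[-3, 1, 0], [-3, 2, -3]]

Right-multiplying both sides by L⁻¹ gives W = BL⁻¹.
L has determinant 6; L⁻¹ = [[1/3, -19/6, -8/3], [0, 1, 1], [0, -5/2, -2]].
W = BL⁻¹ = [[-9, -10, 7], [-9, -29, -1]] · [[1/3, -19/6, -8/3], [0, 1, 1], [0, -5/2, -2]] = [[-3, 1, 0], [-3, 2, -3]].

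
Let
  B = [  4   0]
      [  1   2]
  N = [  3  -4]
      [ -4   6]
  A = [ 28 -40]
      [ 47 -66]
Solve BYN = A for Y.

Y = [[1, -1], [4, -2]]

Y = B⁻¹AN⁻¹ (apply B⁻¹ on the left and N⁻¹ on the right).
det B = 8; the adjugate gives B⁻¹ = [[1/4, 0], [-1/8, 1/2]].
N has determinant 2; N⁻¹ = [[3, 2], [2, 3/2]].
B⁻¹A = [[7, -10], [20, -28]].
Y = (B⁻¹A)N⁻¹ = [[1, -1], [4, -2]].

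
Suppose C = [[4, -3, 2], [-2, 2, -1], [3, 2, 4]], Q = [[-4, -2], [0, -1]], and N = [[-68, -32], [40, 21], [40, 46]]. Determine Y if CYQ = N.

Y = [[4, -2], [-3, -4], [-4, -3]]

Y = C⁻¹NQ⁻¹ (apply C⁻¹ on the left and Q⁻¹ on the right).
C has determinant 5; C⁻¹ = [[2, 16/5, -1/5], [1, 2, 0], [-2, -17/5, 2/5]].
det Q = 4, so Q⁻¹ = [[-1/4, 1/2], [0, -1]].
C⁻¹N = [[-16, -6], [12, 10], [16, 11]].
Y = (C⁻¹N)Q⁻¹ = [[4, -2], [-3, -4], [-4, -3]].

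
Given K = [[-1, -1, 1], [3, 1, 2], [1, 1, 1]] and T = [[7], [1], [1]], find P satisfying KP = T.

Left-multiplying both sides by K⁻¹ gives P = K⁻¹T.
K has determinant 4; K⁻¹ = [[-1/4, 1/2, -3/4], [-1/4, -1/2, 5/4], [1/2, 0, 1/2]].
P = K⁻¹T = [[-1/4, 1/2, -3/4], [-1/4, -1/2, 5/4], [1/2, 0, 1/2]] · [[7], [1], [1]] = [[-2], [-1], [4]].

P = [[-2], [-1], [4]]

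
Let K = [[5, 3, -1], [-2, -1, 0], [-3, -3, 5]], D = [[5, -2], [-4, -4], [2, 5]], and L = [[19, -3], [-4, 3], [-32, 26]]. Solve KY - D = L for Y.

KY = L + D = [[24, -5], [-8, -1], [-30, 31]].
K is on the left of Y, so left-multiply by K⁻¹: Y = K⁻¹(L + D).
K has determinant 2; K⁻¹ = [[-5/2, -6, -1/2], [5, 11, 1], [3/2, 3, 1/2]].
Y = K⁻¹(L + D) = [[3, 3], [2, -5], [-3, 5]].

Y = [[3, 3], [2, -5], [-3, 5]]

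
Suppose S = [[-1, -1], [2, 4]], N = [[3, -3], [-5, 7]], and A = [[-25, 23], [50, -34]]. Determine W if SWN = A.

W = [[5, -2], [5, 3]]

W = S⁻¹AN⁻¹ (apply S⁻¹ on the left and N⁻¹ on the right).
det S = -2, so S⁻¹ = [[-2, -1/2], [1, 1/2]].
N has determinant 6; N⁻¹ = [[7/6, 1/2], [5/6, 1/2]].
S⁻¹A = [[25, -29], [0, 6]].
W = (S⁻¹A)N⁻¹ = [[5, -2], [5, 3]].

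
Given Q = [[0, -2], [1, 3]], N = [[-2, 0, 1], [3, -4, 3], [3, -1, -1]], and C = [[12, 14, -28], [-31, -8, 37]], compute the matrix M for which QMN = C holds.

M = [[-4, -2, -5], [0, 3, -5]]

M = Q⁻¹CN⁻¹ (apply Q⁻¹ on the left and N⁻¹ on the right).
Q has determinant 2; Q⁻¹ = [[3/2, 1], [-1/2, 0]].
N has determinant -5; N⁻¹ = [[-7/5, 1/5, -4/5], [-12/5, 1/5, -9/5], [-9/5, 2/5, -8/5]].
Q⁻¹C = [[-13, 13, -5], [-6, -7, 14]].
M = (Q⁻¹C)N⁻¹ = [[-4, -2, -5], [0, 3, -5]].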